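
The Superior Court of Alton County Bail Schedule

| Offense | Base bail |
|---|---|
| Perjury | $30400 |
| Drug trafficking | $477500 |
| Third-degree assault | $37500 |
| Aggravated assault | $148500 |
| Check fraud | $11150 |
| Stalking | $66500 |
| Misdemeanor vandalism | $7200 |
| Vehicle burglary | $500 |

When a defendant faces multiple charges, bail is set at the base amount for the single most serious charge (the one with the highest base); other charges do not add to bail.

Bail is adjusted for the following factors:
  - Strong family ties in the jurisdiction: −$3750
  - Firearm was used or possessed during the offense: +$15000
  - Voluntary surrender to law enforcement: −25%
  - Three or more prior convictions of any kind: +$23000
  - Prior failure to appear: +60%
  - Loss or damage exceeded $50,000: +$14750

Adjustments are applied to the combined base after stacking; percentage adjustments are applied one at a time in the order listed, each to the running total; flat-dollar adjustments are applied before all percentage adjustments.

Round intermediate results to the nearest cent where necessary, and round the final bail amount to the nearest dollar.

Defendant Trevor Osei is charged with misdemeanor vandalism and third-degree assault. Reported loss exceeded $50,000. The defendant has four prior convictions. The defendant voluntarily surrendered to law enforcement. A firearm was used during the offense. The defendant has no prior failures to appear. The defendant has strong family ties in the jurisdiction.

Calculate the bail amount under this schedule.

Base amounts from the schedule: misdemeanor vandalism $7200; third-degree assault $37500.
Stacking rule: use the highest base only. Highest is third-degree assault at $37500. Combined base = $37500.
Strong family ties in the jurisdiction (−$3750 flat): $37500 − $3750 = $33750.
Firearm was used or possessed during the offense (+$15000 flat): $33750 + $15000 = $48750.
Three or more prior convictions of any kind (+$23000 flat): $48750 + $23000 = $71750.
Loss or damage exceeded $50,000 (+$14750 flat): $71750 + $14750 = $86500.
Voluntary surrender to law enforcement (−25%): $86500 × 0.75 = $64875.

$64875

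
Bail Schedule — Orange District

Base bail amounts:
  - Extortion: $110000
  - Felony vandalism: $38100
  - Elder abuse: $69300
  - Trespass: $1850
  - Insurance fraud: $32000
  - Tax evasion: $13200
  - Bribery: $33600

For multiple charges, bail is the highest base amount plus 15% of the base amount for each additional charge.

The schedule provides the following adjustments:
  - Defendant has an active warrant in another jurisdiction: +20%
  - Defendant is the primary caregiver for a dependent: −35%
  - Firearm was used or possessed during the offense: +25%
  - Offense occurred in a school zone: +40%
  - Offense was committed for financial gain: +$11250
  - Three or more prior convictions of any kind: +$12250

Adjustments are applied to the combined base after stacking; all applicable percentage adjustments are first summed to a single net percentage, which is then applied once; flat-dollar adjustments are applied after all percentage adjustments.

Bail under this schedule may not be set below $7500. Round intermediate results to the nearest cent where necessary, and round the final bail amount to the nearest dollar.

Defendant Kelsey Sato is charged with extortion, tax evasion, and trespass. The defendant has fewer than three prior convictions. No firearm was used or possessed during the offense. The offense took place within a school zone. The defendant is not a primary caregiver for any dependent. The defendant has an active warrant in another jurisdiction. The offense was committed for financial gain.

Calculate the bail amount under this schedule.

Base amounts from the schedule: extortion $110000; tax evasion $13200; trespass $1850.
Stacking rule: highest base plus 15% of each additional charge. Highest is extortion at $110000. Additional: $13200 × 15% = $1980; $1850 × 15% = $277.50. Combined base = $110000 + $2257.50 = $112257.50.
Net percentage adjustment: +20% +40% = +60%. $112257.50 × 1.6 = $179612.
Offense was committed for financial gain (+$11250 flat): $179612 + $11250 = $190862.
$190862 is at or above the $7500 minimum.

$190862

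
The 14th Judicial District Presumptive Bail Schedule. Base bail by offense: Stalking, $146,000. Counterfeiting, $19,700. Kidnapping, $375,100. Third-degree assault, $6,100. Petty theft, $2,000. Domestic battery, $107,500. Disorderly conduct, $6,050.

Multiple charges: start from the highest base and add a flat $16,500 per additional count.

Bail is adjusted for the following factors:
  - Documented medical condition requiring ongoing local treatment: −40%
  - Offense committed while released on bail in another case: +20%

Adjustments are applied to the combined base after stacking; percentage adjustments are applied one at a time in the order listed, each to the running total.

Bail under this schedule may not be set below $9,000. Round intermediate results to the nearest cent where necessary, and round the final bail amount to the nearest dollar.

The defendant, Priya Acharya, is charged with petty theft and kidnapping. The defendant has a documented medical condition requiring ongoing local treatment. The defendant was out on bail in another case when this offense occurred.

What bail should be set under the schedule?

$281,952

Base amounts from the schedule: petty theft $2,000; kidnapping $375,100.
Stacking rule: highest base plus $16,500 per additional charge. Highest is kidnapping at $375,100; 1 additional charge → +$16,500. Combined base = $391,600.
Documented medical condition requiring ongoing local treatment (−40%): $391,600 × 0.6 = $234,960.
Offense committed while released on bail in another case (+20%): $234,960 × 1.2 = $281,952.
$281,952 is at or above the $9,000 minimum.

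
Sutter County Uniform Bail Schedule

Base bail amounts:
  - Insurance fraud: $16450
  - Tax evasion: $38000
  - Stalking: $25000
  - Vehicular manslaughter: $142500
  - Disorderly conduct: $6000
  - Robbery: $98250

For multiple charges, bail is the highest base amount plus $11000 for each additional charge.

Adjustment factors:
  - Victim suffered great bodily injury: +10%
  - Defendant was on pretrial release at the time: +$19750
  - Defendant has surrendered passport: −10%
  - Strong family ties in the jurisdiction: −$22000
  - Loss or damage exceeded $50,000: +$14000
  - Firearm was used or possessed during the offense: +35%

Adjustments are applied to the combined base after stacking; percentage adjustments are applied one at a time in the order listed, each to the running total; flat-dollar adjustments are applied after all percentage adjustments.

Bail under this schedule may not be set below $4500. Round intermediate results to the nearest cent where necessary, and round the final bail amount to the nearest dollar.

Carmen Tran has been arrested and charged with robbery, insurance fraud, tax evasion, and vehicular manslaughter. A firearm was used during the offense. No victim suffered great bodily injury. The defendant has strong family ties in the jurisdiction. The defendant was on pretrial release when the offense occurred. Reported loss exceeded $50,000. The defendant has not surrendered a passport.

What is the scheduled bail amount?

Base amounts from the schedule: robbery $98250; insurance fraud $16450; tax evasion $38000; vehicular manslaughter $142500.
Stacking rule: highest base plus $11000 per additional charge. Highest is vehicular manslaughter at $142500; 3 additional charges → +$33000. Combined base = $175500.
Firearm was used or possessed during the offense (+35%): $175500 × 1.35 = $236925.
Defendant was on pretrial release at the time (+$19750 flat): $236925 + $19750 = $256675.
Strong family ties in the jurisdiction (−$22000 flat): $256675 − $22000 = $234675.
Loss or damage exceeded $50,000 (+$14000 flat): $234675 + $14000 = $248675.
$248675 is at or above the $4500 minimum.

$248675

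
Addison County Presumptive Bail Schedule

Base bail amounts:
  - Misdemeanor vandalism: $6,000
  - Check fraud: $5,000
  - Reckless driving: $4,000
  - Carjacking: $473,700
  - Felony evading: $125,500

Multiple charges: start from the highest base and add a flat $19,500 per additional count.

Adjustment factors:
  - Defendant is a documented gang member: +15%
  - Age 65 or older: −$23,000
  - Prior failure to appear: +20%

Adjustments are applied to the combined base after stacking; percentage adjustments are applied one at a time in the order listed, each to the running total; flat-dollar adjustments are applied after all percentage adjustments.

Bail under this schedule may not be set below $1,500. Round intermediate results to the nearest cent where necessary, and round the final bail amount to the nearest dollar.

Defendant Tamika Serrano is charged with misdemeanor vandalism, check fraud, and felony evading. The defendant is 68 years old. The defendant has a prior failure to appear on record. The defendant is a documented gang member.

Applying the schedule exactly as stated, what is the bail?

Base amounts from the schedule: misdemeanor vandalism $6,000; check fraud $5,000; felony evading $125,500.
Stacking rule: highest base plus $19,500 per additional charge. Highest is felony evading at $125,500; 2 additional charges → +$39,000. Combined base = $164,500.
Defendant is a documented gang member (+15%): $164,500 × 1.15 = $189,175.
Prior failure to appear (+20%): $189,175 × 1.2 = $227,010.
Age 65 or older (−$23,000 flat): $227,010 − $23,000 = $204,010.
$204,010 is at or above the $1,500 minimum.

$204,010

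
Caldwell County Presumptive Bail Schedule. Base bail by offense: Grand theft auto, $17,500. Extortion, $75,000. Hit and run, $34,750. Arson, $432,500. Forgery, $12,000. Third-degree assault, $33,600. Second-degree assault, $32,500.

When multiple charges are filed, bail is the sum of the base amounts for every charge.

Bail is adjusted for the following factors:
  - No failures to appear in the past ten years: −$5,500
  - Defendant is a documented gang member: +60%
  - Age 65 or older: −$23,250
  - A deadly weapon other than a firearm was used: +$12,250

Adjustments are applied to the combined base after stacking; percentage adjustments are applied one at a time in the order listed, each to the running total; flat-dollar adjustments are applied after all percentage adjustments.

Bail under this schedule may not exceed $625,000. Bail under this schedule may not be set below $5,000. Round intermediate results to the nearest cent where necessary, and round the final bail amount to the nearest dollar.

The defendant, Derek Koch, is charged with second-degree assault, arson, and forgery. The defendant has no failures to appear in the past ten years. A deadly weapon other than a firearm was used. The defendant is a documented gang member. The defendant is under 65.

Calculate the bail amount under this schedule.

Base amounts from the schedule: second-degree assault $32,500; arson $432,500; forgery $12,000.
Stacking rule: sum of all bases. $32,500 + $432,500 + $12,000 = $477,000.
Defendant is a documented gang member (+60%): $477,000 × 1.6 = $763,200.
No failures to appear in the past ten years (−$5,500 flat): $763,200 − $5,500 = $757,700.
A deadly weapon other than a firearm was used (+$12,250 flat): $757,700 + $12,250 = $769,950.
Result $769,950 exceeds the maximum of $625,000; bail is capped at $625,000.
$625,000 is at or above the $5,000 minimum.

$625,000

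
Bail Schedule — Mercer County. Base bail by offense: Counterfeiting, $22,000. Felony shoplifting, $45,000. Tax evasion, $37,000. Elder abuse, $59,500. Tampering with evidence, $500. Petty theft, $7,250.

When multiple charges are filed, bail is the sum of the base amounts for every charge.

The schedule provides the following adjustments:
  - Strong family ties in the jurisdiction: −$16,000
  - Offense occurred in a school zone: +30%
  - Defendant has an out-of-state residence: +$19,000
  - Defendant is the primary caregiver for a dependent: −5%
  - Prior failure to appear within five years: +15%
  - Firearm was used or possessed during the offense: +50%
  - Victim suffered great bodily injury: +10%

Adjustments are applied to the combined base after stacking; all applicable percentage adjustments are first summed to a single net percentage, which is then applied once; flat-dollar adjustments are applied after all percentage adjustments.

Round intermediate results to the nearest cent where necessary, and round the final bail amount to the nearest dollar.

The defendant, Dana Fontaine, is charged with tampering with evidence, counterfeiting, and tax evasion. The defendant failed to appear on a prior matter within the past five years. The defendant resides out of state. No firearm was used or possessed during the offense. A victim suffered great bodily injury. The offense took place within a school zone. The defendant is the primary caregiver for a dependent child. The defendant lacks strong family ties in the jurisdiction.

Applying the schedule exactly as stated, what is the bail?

Base amounts from the schedule: tampering with evidence $500; counterfeiting $22,000; tax evasion $37,000.
Stacking rule: sum of all bases. $500 + $22,000 + $37,000 = $59,500.
Net percentage adjustment: +30% −5% +15% +10% = +50%. $59,500 × 1.5 = $89,250.
Defendant has an out-of-state residence (+$19,000 flat): $89,250 + $19,000 = $108,250.

$108,250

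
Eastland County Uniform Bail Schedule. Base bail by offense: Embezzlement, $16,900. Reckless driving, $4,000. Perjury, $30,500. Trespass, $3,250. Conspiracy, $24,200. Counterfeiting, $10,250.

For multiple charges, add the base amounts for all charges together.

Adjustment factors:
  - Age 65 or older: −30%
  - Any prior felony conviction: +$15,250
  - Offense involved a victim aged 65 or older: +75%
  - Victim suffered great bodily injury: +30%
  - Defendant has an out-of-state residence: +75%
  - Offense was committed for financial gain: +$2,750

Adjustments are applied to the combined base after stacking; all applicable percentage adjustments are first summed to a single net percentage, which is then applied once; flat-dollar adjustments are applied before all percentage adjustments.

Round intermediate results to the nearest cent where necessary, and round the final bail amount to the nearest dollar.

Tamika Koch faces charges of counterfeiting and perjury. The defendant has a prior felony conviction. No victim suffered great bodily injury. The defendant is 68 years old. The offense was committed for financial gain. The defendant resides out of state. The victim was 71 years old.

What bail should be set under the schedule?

Base amounts from the schedule: counterfeiting $10,250; perjury $30,500.
Stacking rule: sum of all bases. $10,250 + $30,500 = $40,750.
Any prior felony conviction (+$15,250 flat): $40,750 + $15,250 = $56,000.
Offense was committed for financial gain (+$2,750 flat): $56,000 + $2,750 = $58,750.
Net percentage adjustment: −30% +75% +75% = +120%. $58,750 × 2.2 = $129,250.

$129,250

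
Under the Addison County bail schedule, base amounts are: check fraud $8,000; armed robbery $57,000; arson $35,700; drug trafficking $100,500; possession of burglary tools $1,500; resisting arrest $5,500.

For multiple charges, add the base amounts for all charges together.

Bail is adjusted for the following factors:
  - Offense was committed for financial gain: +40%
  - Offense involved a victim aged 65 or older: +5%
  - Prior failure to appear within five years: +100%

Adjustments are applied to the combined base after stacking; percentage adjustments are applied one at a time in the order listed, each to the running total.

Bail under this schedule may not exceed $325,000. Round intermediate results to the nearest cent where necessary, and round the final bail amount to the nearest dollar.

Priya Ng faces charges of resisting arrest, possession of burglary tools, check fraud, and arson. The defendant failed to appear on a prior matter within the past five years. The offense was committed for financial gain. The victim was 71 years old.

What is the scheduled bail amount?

Base amounts from the schedule: resisting arrest $5,500; possession of burglary tools $1,500; check fraud $8,000; arson $35,700.
Stacking rule: sum of all bases. $5,500 + $1,500 + $8,000 + $35,700 = $50,700.
Offense was committed for financial gain (+40%): $50,700 × 1.4 = $70,980.
Offense involved a victim aged 65 or older (+5%): $70,980 × 1.05 = $74,529.
Prior failure to appear within five years (+100%): $74,529 × 2 = $149,058.
$149,058 is within the $325,000 maximum.

$149,058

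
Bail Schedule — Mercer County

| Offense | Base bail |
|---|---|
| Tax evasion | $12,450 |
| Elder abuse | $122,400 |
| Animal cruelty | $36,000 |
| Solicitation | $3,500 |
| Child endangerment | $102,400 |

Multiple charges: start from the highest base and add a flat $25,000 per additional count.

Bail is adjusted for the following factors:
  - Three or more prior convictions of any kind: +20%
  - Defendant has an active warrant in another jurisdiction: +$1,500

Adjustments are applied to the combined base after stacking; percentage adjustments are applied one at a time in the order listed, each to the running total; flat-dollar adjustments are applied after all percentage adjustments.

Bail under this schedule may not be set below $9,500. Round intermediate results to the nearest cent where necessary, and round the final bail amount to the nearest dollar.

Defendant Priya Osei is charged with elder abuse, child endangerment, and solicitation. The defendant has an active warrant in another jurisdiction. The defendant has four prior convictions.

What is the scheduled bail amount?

Base amounts from the schedule: elder abuse $122,400; child endangerment $102,400; solicitation $3,500.
Stacking rule: highest base plus $25,000 per additional charge. Highest is elder abuse at $122,400; 2 additional charges → +$50,000. Combined base = $172,400.
Three or more prior convictions of any kind (+20%): $172,400 × 1.2 = $206,880.
Defendant has an active warrant in another jurisdiction (+$1,500 flat): $206,880 + $1,500 = $208,380.
$208,380 is at or above the $9,500 minimum.

$208,380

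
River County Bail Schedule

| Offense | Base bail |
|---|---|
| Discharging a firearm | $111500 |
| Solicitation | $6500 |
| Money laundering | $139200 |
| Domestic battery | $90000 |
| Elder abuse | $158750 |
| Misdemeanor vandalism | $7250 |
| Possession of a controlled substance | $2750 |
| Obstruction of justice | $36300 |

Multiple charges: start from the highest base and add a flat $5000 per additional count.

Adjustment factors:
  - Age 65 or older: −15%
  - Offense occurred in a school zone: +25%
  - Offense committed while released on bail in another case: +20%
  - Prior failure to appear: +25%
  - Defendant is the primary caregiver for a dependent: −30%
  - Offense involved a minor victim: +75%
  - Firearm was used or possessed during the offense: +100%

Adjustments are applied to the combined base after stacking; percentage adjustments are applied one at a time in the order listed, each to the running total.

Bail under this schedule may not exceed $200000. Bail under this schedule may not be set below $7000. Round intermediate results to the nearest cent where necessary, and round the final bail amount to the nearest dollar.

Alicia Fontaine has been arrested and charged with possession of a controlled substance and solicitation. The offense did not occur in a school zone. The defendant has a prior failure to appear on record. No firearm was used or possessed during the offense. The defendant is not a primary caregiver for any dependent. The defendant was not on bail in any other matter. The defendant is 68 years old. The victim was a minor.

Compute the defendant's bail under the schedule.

$21383

Base amounts from the schedule: possession of a controlled substance $2750; solicitation $6500.
Stacking rule: highest base plus $5000 per additional charge. Highest is solicitation at $6500; 1 additional charge → +$5000. Combined base = $11500.
Age 65 or older (−15%): $11500 × 0.85 = $9775.
Prior failure to appear (+25%): $9775 × 1.25 = $12218.75.
Offense involved a minor victim (+75%): $12218.75 × 1.75 = $21382.81.
$21382.81 is within the $200000 maximum.
$21382.81 is at or above the $7000 minimum.
Rounded to the nearest dollar: $21383.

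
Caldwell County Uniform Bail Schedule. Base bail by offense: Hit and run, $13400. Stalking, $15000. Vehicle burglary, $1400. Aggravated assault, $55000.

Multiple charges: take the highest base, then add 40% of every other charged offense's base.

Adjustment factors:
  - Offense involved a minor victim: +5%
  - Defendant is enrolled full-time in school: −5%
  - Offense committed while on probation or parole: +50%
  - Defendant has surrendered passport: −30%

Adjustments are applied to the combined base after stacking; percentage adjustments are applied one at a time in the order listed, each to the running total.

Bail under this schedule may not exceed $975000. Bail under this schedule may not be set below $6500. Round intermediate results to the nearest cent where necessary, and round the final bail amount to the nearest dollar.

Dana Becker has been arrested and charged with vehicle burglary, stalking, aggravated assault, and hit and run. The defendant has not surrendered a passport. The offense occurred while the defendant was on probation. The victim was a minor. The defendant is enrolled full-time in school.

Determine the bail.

Base amounts from the schedule: vehicle burglary $1400; stalking $15000; aggravated assault $55000; hit and run $13400.
Stacking rule: highest base plus 40% of each additional charge. Highest is aggravated assault at $55000. Additional: $1400 × 40% = $560; $15000 × 40% = $6000; $13400 × 40% = $5360. Combined base = $55000 + $11920 = $66920.
Offense involved a minor victim (+5%): $66920 × 1.05 = $70266.
Defendant is enrolled full-time in school (−5%): $70266 × 0.95 = $66752.70.
Offense committed while on probation or parole (+50%): $66752.70 × 1.5 = $100129.05.
$100129.05 is within the $975000 maximum.
$100129.05 is at or above the $6500 minimum.
Rounded to the nearest dollar: $100129.

$100129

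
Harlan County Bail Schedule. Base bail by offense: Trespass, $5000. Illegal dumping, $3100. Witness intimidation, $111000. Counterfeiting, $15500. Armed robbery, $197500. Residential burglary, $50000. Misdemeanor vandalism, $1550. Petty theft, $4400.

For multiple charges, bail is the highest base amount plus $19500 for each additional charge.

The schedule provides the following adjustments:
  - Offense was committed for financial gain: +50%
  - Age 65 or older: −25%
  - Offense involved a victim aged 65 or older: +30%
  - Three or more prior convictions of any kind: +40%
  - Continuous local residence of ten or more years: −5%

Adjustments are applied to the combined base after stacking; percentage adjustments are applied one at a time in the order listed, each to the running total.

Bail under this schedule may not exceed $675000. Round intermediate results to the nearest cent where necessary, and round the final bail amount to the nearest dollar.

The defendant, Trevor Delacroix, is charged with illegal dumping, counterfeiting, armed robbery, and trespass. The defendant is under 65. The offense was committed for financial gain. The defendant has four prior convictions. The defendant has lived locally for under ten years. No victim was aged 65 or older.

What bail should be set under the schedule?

$537600

Base amounts from the schedule: illegal dumping $3100; counterfeiting $15500; armed robbery $197500; trespass $5000.
Stacking rule: highest base plus $19500 per additional charge. Highest is armed robbery at $197500; 3 additional charges → +$58500. Combined base = $256000.
Offense was committed for financial gain (+50%): $256000 × 1.5 = $384000.
Three or more prior convictions of any kind (+40%): $384000 × 1.4 = $537600.
$537600 is within the $675000 maximum.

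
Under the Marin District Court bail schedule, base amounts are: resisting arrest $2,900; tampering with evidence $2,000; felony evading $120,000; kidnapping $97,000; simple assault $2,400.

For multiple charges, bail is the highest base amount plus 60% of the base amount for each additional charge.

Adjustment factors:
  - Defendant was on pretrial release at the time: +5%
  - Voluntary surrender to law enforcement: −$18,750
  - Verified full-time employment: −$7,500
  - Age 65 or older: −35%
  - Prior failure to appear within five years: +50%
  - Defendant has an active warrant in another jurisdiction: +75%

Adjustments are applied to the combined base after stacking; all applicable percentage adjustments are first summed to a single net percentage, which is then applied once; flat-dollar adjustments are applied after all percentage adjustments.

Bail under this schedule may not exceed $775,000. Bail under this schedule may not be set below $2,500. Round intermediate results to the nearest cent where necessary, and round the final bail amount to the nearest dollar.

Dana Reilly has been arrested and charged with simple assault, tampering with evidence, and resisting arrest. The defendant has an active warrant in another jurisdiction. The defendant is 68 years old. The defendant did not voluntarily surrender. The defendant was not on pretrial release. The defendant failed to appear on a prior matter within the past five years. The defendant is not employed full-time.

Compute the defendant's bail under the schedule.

$10,526

Base amounts from the schedule: simple assault $2,400; tampering with evidence $2,000; resisting arrest $2,900.
Stacking rule: highest base plus 60% of each additional charge. Highest is resisting arrest at $2,900. Additional: $2,400 × 60% = $1,440; $2,000 × 60% = $1,200. Combined base = $2,900 + $2,640 = $5,540.
Net percentage adjustment: −35% +50% +75% = +90%. $5,540 × 1.9 = $10,526.
$10,526 is within the $775,000 maximum.
$10,526 is at or above the $2,500 minimum.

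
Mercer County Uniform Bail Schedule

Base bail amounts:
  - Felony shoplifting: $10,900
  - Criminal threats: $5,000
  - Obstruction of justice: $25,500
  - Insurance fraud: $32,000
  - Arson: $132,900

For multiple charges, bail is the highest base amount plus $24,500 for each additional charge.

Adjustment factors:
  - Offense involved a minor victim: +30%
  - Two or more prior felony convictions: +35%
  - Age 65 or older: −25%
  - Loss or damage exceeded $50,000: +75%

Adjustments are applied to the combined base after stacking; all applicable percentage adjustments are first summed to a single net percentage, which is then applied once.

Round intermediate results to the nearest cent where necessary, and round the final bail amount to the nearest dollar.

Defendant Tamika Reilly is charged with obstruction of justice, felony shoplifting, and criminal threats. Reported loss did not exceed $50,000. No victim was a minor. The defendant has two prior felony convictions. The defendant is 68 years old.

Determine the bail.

$81,950

Base amounts from the schedule: obstruction of justice $25,500; felony shoplifting $10,900; criminal threats $5,000.
Stacking rule: highest base plus $24,500 per additional charge. Highest is obstruction of justice at $25,500; 2 additional charges → +$49,000. Combined base = $74,500.
Net percentage adjustment: +35% −25% = +10%. $74,500 × 1.1 = $81,950.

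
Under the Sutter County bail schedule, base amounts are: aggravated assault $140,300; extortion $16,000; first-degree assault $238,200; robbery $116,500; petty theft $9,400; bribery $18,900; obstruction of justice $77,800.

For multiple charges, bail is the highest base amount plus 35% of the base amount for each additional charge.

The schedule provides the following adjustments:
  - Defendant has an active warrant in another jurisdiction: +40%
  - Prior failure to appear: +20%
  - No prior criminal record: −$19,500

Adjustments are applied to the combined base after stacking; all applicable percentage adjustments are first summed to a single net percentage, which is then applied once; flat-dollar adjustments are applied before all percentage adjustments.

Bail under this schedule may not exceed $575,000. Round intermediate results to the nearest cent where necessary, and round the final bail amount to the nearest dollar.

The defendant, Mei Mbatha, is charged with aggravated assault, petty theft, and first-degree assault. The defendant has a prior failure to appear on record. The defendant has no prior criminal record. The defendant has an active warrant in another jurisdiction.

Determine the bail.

Base amounts from the schedule: aggravated assault $140,300; petty theft $9,400; first-degree assault $238,200.
Stacking rule: highest base plus 35% of each additional charge. Highest is first-degree assault at $238,200. Additional: $140,300 × 35% = $49,105; $9,400 × 35% = $3,290. Combined base = $238,200 + $52,395 = $290,595.
No prior criminal record (−$19,500 flat): $290,595 − $19,500 = $271,095.
Net percentage adjustment: +40% +20% = +60%. $271,095 × 1.6 = $433,752.
$433,752 is within the $575,000 maximum.

$433,752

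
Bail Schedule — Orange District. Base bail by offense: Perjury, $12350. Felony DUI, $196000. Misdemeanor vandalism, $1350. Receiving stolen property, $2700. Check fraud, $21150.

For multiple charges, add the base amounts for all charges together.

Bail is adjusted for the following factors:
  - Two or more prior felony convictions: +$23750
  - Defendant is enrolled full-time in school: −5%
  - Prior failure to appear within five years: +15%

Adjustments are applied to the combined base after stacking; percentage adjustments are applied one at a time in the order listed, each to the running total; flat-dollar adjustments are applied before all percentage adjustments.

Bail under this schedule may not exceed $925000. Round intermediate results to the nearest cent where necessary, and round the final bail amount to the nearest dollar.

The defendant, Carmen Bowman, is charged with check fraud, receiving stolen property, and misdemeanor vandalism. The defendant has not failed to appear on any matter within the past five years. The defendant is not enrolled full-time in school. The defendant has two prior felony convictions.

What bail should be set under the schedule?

$48950

Base amounts from the schedule: check fraud $21150; receiving stolen property $2700; misdemeanor vandalism $1350.
Stacking rule: sum of all bases. $21150 + $2700 + $1350 = $25200.
Two or more prior felony convictions (+$23750 flat): $25200 + $23750 = $48950.
$48950 is within the $925000 maximum.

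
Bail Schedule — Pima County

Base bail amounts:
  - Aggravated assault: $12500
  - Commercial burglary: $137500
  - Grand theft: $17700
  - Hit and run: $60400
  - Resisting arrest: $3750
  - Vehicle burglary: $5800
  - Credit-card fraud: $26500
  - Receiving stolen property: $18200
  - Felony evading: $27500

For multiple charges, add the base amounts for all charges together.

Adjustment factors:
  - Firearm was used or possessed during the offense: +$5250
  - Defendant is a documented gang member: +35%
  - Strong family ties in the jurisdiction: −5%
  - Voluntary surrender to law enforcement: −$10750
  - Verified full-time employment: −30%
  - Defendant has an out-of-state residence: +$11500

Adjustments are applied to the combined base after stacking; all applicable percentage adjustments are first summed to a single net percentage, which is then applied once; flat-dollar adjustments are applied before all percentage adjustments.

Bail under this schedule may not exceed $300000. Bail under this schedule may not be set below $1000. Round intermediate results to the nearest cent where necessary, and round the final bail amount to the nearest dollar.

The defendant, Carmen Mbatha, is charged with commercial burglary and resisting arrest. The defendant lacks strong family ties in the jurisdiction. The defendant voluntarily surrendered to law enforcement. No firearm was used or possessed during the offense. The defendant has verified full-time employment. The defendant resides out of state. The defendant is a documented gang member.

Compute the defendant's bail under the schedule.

Base amounts from the schedule: commercial burglary $137500; resisting arrest $3750.
Stacking rule: sum of all bases. $137500 + $3750 = $141250.
Voluntary surrender to law enforcement (−$10750 flat): $141250 − $10750 = $130500.
Defendant has an out-of-state residence (+$11500 flat): $130500 + $11500 = $142000.
Net percentage adjustment: +35% −30% = +5%. $142000 × 1.05 = $149100.
$149100 is within the $300000 maximum.
$149100 is at or above the $1000 minimum.

$149100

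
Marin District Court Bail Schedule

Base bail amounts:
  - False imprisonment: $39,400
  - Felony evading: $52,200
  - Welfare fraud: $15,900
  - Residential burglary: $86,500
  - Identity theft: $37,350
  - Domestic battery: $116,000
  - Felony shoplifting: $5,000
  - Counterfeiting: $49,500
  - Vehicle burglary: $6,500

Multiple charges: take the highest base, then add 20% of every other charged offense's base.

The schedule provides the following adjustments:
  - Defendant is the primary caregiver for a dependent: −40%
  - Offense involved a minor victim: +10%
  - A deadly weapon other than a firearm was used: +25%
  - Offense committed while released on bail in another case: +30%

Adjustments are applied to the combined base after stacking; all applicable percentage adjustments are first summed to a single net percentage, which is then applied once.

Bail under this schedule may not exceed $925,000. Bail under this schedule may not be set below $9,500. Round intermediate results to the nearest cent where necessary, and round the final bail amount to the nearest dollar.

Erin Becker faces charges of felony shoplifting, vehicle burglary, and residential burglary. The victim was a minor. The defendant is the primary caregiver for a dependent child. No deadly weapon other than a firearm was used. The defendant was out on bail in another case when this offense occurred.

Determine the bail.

$88,800

Base amounts from the schedule: felony shoplifting $5,000; vehicle burglary $6,500; residential burglary $86,500.
Stacking rule: highest base plus 20% of each additional charge. Highest is residential burglary at $86,500. Additional: $5,000 × 20% = $1,000; $6,500 × 20% = $1,300. Combined base = $86,500 + $2,300 = $88,800.
Net percentage adjustment: −40% +10% +30% = +0%. $88,800 × 1 = $88,800.
$88,800 is within the $925,000 maximum.
$88,800 is at or above the $9,500 minimum.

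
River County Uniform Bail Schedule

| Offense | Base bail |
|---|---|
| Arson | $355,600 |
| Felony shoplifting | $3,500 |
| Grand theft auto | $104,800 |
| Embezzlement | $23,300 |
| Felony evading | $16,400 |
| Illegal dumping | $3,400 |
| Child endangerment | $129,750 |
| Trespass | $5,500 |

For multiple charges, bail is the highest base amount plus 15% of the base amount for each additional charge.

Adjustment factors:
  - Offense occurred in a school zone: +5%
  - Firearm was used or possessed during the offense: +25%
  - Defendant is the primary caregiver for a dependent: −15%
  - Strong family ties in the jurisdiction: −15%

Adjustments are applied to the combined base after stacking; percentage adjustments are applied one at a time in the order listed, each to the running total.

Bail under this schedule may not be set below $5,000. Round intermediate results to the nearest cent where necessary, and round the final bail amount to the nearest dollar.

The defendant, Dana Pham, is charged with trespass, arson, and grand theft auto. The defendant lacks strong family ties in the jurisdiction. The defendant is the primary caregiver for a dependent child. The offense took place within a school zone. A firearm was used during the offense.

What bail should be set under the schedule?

$415,174

Base amounts from the schedule: trespass $5,500; arson $355,600; grand theft auto $104,800.
Stacking rule: highest base plus 15% of each additional charge. Highest is arson at $355,600. Additional: $5,500 × 15% = $825; $104,800 × 15% = $15,720. Combined base = $355,600 + $16,545 = $372,145.
Offense occurred in a school zone (+5%): $372,145 × 1.05 = $390,752.25.
Firearm was used or possessed during the offense (+25%): $390,752.25 × 1.25 = $488,440.31.
Defendant is the primary caregiver for a dependent (−15%): $488,440.31 × 0.85 = $415,174.26.
$415,174.26 is at or above the $5,000 minimum.
Rounded to the nearest dollar: $415,174.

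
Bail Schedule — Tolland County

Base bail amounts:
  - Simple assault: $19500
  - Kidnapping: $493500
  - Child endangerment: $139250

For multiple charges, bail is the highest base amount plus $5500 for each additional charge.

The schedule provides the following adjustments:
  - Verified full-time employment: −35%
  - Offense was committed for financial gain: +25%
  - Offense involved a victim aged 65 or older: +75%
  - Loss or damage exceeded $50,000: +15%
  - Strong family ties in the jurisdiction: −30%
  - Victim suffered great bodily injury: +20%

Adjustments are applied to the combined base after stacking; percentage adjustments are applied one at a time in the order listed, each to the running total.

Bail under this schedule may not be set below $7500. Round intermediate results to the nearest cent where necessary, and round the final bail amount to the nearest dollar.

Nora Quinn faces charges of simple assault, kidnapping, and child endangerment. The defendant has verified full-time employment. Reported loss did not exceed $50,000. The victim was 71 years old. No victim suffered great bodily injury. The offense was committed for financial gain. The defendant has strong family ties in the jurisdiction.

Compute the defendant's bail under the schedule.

Base amounts from the schedule: simple assault $19500; kidnapping $493500; child endangerment $139250.
Stacking rule: highest base plus $5500 per additional charge. Highest is kidnapping at $493500; 2 additional charges → +$11000. Combined base = $504500.
Verified full-time employment (−35%): $504500 × 0.65 = $327925.
Offense was committed for financial gain (+25%): $327925 × 1.25 = $409906.25.
Offense involved a victim aged 65 or older (+75%): $409906.25 × 1.75 = $717335.94.
Strong family ties in the jurisdiction (−30%): $717335.94 × 0.7 = $502135.16.
$502135.16 is at or above the $7500 minimum.
Rounded to the nearest dollar: $502135.

$502135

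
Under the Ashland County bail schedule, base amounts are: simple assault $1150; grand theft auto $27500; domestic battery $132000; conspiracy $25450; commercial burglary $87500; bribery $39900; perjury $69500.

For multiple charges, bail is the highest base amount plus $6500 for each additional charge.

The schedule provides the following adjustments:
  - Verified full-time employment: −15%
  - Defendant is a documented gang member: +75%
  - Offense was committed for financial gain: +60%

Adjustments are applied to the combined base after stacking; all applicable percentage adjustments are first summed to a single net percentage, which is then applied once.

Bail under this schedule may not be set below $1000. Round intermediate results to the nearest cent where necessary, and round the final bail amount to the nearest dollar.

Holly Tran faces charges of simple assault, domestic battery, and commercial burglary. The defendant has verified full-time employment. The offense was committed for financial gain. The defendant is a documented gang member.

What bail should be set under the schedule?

Base amounts from the schedule: simple assault $1150; domestic battery $132000; commercial burglary $87500.
Stacking rule: highest base plus $6500 per additional charge. Highest is domestic battery at $132000; 2 additional charges → +$13000. Combined base = $145000.
Net percentage adjustment: −15% +75% +60% = +120%. $145000 × 2.2 = $319000.
$319000 is at or above the $1000 minimum.

$319000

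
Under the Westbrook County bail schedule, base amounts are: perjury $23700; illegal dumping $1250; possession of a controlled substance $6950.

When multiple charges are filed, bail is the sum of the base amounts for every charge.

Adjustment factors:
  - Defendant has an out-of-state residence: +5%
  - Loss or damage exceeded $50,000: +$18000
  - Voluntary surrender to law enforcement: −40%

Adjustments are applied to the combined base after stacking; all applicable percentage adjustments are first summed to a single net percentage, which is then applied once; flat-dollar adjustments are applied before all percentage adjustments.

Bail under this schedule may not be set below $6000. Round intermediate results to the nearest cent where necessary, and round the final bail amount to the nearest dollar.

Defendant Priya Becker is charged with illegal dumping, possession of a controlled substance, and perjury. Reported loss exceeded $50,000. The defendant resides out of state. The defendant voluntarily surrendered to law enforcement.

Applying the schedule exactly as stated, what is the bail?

Base amounts from the schedule: illegal dumping $1250; possession of a controlled substance $6950; perjury $23700.
Stacking rule: sum of all bases. $1250 + $6950 + $23700 = $31900.
Loss or damage exceeded $50,000 (+$18000 flat): $31900 + $18000 = $49900.
Net percentage adjustment: +5% −40% = −35%. $49900 × 0.65 = $32435.
$32435 is at or above the $6000 minimum.

$32435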